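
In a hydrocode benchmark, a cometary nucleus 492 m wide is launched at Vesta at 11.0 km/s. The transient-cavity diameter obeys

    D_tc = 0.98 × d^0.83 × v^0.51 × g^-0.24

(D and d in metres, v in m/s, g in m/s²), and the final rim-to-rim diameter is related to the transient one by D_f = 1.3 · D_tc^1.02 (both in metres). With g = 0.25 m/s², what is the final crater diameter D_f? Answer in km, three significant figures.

D_f ≈ 43.0 km

v = 11000 m/s.
d^0.83 = 492^0.83 = 171.5
v^0.51 = 11000^0.51 = 115.1
g^-0.24 = 0.25^-0.24 = 1.395
D_tc = 0.98 × 171.5 × 115.1 × 1.395 = 26990 m
D_f = 1.3 × (26990)^1.02 = 43030 m
     = 43.03 km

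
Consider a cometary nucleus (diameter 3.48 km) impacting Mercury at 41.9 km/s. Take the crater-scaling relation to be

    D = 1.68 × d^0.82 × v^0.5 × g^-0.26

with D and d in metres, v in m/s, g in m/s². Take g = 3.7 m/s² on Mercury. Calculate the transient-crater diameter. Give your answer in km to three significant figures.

In SI units: d = 3480 m, v = 41900 m/s.
d^0.82 = 3480^0.82 = 801.9
v^0.5 = 41900^0.5 = 204.7
g^-0.26 = 3.7^-0.26 = 0.7117
D = 1.68 × 801.9 × 204.7 × 0.7117 = 1.963 × 10^5 m
   = 196.3 km

D ≈ 196 km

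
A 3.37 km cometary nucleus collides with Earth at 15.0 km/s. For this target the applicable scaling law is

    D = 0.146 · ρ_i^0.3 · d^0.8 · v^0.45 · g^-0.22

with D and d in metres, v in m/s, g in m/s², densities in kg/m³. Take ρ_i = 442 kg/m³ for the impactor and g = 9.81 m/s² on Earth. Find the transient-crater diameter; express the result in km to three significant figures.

In SI units: d = 3370 m, v = 15000 m/s.
ρ_i^0.3 = 442^0.3 = 6.218
d^0.8 = 3370^0.8 = 663.9
v^0.45 = 15000^0.45 = 75.73
g^-0.22 = 9.81^-0.22 = 0.6051
D = 0.146 × 6.218 × 663.9 × 75.73 × 0.6051 = 27619 m
   = 27.62 km

D ≈ 27.6 km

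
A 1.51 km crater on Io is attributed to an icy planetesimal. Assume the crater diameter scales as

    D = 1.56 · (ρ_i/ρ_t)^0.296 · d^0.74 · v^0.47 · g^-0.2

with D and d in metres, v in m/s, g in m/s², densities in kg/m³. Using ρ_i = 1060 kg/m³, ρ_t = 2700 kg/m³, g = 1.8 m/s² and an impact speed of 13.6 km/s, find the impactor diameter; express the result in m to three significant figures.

Rearranging for d: d = [D / (1.56 · (1060/2700)^0.296 · 13600^0.47 · 1.8^-0.2)]^(1/0.74).
D = 1510 m.
(1060/2700)^0.296 = 0.7582
13600^0.47 = 87.65
1.8^-0.2 = 0.8891
Denominator = 1.56 × 0.7582 × 87.65 × 0.8891 = 92.17
D / 92.17 = 1510 / 92.17 = 16.38
d = 16.38^(1/0.74) = 16.38^1.3514 = 43.75 m

d ≈ 43.8 m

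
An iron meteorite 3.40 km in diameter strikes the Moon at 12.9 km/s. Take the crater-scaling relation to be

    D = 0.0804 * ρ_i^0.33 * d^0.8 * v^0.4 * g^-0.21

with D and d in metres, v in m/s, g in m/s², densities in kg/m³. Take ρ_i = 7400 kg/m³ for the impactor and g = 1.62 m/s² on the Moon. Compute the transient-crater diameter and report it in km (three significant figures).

In SI units: d = 3400 m, v = 12900 m/s.
ρ_i^0.33 = 7400^0.33 = 18.92
d^0.8 = 3400^0.8 = 668.6
v^0.4 = 12900^0.4 = 44.08
g^-0.21 = 1.62^-0.21 = 0.9037
D = 0.0804 × 18.92 × 668.6 × 44.08 × 0.9037 = 40514 m
   = 40.51 km

D ≈ 40.5 km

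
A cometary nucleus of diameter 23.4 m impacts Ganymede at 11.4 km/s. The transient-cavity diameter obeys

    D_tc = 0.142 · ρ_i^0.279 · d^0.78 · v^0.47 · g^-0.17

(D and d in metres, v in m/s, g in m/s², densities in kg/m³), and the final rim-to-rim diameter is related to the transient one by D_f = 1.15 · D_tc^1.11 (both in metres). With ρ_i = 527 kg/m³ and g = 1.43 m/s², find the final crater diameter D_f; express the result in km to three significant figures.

D_f ≈ 1.72 km

v = 11400 m/s.
ρ_i^0.279 = 527^0.279 = 5.746
d^0.78 = 23.4^0.78 = 11.69
v^0.47 = 11400^0.47 = 80.68
g^-0.17 = 1.43^-0.17 = 0.9410
D_tc = 0.142 × 5.746 × 11.69 × 80.68 × 0.9410 = 724.1 m
D_f = 1.15 × (724.1)^1.11 = 1718 m
     = 1.718 km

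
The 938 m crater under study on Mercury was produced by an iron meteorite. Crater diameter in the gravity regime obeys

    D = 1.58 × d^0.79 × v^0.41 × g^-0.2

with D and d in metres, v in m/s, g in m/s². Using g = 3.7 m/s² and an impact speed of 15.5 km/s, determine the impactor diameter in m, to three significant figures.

Rearranging for d: d = [D / (1.58 · 15500^0.41 · 3.7^-0.2)]^(1/0.79).
15500^0.41 = 52.24
3.7^-0.2 = 0.7698
Denominator = 1.58 × 52.24 × 0.7698 = 63.54
D / 63.54 = 938 / 63.54 = 14.76
d = 14.76^(1/0.79) = 14.76^1.2658 = 30.19 m

d ≈ 30.2 m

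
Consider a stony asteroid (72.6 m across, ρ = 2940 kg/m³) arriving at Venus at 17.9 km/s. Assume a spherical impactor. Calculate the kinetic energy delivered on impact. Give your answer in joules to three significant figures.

E ≈ 9.44 × 10^16 J

v = 17900 m/s.
Mass m = (π/6) ρ d³ = (π/6) × 2940 × (72.6)³ = 5.891 × 10^8 kg
E = ½ m v² = 0.5 × 5.891 × 10^8 × (17900)² = 9.438 × 10^16 J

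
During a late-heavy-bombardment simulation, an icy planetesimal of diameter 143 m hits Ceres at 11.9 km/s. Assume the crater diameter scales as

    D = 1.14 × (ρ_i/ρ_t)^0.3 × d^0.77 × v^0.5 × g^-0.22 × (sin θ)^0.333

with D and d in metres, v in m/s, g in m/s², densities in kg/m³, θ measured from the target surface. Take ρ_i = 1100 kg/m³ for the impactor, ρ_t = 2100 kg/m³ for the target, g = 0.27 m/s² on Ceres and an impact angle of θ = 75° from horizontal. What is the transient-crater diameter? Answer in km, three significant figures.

In SI units: v = 11900 m/s.
(ρ_i/ρ_t)^0.3 = (1100/2100)^0.3 = 0.8237
d^0.77 = 143^0.77 = 45.67
v^0.5 = 11900^0.5 = 109.1
g^-0.22 = 0.27^-0.22 = 1.334
(sin 75°)^0.333 = 0.9659^0.333 = 0.9885
D = 1.14 × 0.8237 × 45.67 × 109.1 × 1.334 × 0.9885 = 6170 m
   = 6.170 km

D ≈ 6.17 km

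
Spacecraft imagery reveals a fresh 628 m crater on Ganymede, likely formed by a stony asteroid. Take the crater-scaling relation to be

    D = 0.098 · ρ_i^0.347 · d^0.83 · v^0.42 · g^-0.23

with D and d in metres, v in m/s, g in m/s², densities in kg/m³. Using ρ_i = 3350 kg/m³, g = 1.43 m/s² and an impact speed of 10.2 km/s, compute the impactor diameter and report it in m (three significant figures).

Rearranging for d: d = [D / (0.098 · 3350^0.347 · 10200^0.42 · 1.43^-0.23)]^(1/0.83).
3350^0.347 = 16.72
10200^0.42 = 48.26
1.43^-0.23 = 0.9210
Denominator = 0.098 × 16.72 × 48.26 × 0.9210 = 72.83
D / 72.83 = 628 / 72.83 = 8.623
d = 8.623^(1/0.83) = 8.623^1.2048 = 13.41 m

d ≈ 13.4 m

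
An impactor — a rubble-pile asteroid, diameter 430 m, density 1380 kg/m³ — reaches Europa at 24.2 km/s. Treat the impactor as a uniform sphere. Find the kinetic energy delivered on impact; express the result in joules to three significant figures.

E ≈ 1.68 × 10^19 J

v = 24200 m/s.
Mass m = (π/6) ρ d³ = (π/6) × 1380 × (430)³ = 5.745 × 10^10 kg
E = ½ m v² = 0.5 × 5.745 × 10^10 × (24200)² = 1.682 × 10^19 J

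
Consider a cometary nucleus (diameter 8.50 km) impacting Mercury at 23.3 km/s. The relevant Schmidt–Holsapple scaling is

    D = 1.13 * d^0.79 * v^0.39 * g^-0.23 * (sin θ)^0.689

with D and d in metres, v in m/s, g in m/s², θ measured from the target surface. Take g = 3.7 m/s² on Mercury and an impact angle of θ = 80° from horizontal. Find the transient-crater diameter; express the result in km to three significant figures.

D ≈ 53.1 km

In SI units: d = 8500 m, v = 23300 m/s.
d^0.79 = 8500^0.79 = 1271
v^0.39 = 23300^0.39 = 50.50
g^-0.23 = 3.7^-0.23 = 0.7401
(sin 80°)^0.689 = 0.9848^0.689 = 0.9895
D = 1.13 × 1271 × 50.50 × 0.7401 × 0.9895 = 53116 m
   = 53.12 km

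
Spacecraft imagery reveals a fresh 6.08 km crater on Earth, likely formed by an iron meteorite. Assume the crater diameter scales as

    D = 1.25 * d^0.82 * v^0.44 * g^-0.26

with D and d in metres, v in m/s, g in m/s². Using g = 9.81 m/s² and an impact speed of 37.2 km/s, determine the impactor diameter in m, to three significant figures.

Rearranging for d: d = [D / (1.25 · 37200^0.44 · 9.81^-0.26)]^(1/0.82).
D = 6080 m.
37200^0.44 = 102.6
9.81^-0.26 = 0.5523
Denominator = 1.25 × 102.6 × 0.5523 = 70.83
D / 70.83 = 6080 / 70.83 = 85.84
d = 85.84^(1/0.82) = 85.84^1.2195 = 228.1 m

d ≈ 228 m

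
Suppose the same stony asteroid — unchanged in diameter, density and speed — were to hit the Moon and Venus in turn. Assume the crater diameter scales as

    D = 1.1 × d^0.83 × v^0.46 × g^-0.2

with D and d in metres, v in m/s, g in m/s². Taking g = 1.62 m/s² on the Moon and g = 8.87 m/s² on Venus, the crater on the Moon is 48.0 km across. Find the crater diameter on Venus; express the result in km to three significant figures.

D ≈ 34.2 km

All impactor-dependent factors cancel in the ratio, leaving D_Venus/D_Moon = (g_Venus/g_Moon)^-0.2.
(8.87/1.62)^-0.2 = 5.475^-0.2 = 0.7117
D_Venus = 0.7117 × 48.0 km = 34.2 km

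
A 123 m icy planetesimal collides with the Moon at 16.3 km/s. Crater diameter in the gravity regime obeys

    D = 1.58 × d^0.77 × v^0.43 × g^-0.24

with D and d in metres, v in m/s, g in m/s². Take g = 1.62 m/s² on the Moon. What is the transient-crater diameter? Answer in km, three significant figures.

In SI units: v = 16300 m/s.
d^0.77 = 123^0.77 = 40.67
v^0.43 = 16300^0.43 = 64.75
g^-0.24 = 1.62^-0.24 = 0.8907
D = 1.58 × 40.67 × 64.75 × 0.8907 = 3706 m
   = 3.706 km

D ≈ 3.71 km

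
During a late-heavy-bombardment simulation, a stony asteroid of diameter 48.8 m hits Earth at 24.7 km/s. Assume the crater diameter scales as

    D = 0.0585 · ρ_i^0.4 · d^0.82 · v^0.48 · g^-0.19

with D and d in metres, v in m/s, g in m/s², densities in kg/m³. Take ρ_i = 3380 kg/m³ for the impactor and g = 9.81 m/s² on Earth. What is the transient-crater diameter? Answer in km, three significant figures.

In SI units: v = 24700 m/s.
ρ_i^0.4 = 3380^0.4 = 25.80
d^0.82 = 48.8^0.82 = 24.24
v^0.48 = 24700^0.48 = 128.4
g^-0.19 = 9.81^-0.19 = 0.6480
D = 0.0585 × 25.80 × 24.24 × 128.4 × 0.6480 = 3044 m
   = 3.044 km

D ≈ 3.04 km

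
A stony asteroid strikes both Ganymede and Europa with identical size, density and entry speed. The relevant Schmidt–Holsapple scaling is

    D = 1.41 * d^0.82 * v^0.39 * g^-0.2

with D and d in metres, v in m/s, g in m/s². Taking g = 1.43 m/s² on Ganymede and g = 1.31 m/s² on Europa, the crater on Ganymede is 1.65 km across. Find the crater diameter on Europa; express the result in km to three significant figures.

All impactor-dependent factors cancel in the ratio, leaving D_Europa/D_Ganymede = (g_Europa/g_Ganymede)^-0.2.
(1.31/1.43)^-0.2 = 0.9161^-0.2 = 1.018
D_Europa = 1.018 × 1.65 km = 1.68 km

D ≈ 1.68 km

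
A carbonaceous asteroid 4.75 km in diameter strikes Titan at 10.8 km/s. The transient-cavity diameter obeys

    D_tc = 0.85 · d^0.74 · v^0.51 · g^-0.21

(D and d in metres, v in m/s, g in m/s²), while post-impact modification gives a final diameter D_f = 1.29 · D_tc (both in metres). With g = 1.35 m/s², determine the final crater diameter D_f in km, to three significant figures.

D_f ≈ 61.7 km

In SI: d = 4750 m, v = 10800 m/s.
d^0.74 = 4750^0.74 = 525.7
v^0.51 = 10800^0.51 = 114.0
g^-0.21 = 1.35^-0.21 = 0.9389
D_tc = 0.85 × 525.7 × 114.0 × 0.9389 = 47830 m
D_f = 1.29 × 47830 = 61701 m
     = 61.70 km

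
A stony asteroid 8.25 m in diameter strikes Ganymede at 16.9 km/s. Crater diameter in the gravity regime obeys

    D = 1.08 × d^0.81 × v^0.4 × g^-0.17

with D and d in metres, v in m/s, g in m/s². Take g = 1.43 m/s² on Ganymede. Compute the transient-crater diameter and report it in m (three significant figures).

In SI units: v = 16900 m/s.
d^0.81 = 8.25^0.81 = 5.525
v^0.4 = 16900^0.4 = 49.11
g^-0.17 = 1.43^-0.17 = 0.9410
D = 1.08 × 5.525 × 49.11 × 0.9410 = 275.8 m

D ≈ 276 m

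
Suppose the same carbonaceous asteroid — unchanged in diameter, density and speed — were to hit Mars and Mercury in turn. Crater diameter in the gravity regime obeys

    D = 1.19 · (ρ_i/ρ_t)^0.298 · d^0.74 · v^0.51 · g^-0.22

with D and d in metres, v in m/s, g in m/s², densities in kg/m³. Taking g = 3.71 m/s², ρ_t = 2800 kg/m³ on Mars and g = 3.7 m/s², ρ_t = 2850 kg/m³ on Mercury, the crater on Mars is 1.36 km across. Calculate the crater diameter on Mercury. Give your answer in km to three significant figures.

D ≈ 1.35 km

The impactor-only factors (d, v, ρ_i) cancel in the ratio, leaving D_Mercury/D_Mars = (g_Mercury/g_Mars)^-0.22 · (ρ_t,Mars/ρ_t,Mercury)^0.298.
(3.7/3.71)^-0.22 = 0.9973^-0.22 = 1.001
(2800/2850)^0.298 = 0.9825^0.298 = 0.9948
Ratio = 1.001 × 0.9948 = 0.9958
D_Mercury = 0.9958 × 1.36 km = 1.35 km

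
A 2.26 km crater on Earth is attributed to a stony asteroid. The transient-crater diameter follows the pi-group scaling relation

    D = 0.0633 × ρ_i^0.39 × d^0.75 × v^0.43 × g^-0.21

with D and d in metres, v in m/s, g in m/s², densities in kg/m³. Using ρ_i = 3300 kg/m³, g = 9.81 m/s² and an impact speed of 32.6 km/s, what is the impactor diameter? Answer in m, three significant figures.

d ≈ 85.3 m

Rearranging for d: d = [D / (0.0633 · 3300^0.39 · 32600^0.43 · 9.81^-0.21)]^(1/0.75).
D = 2260 m.
3300^0.39 = 23.56
32600^0.43 = 87.23
9.81^-0.21 = 0.6191
Denominator = 0.0633 × 23.56 × 87.23 × 0.6191 = 80.54
D / 80.54 = 2260 / 80.54 = 28.06
d = 28.06^(1/0.75) = 28.06^1.3333 = 85.26 m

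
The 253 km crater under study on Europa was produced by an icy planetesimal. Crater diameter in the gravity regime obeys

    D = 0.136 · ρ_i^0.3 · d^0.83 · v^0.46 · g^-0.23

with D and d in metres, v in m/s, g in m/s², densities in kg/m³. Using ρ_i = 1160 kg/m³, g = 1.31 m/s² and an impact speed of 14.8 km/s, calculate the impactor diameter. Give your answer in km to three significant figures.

d ≈ 14.7 km

Rearranging for d: d = [D / (0.136 · 1160^0.3 · 14800^0.46 · 1.31^-0.23)]^(1/0.83).
D = 253000 m.
1160^0.3 = 8.305
14800^0.46 = 82.86
1.31^-0.23 = 0.9398
Denominator = 0.136 × 8.305 × 82.86 × 0.9398 = 87.95
D / 87.95 = 253000 / 87.95 = 2877
d = 2877^(1/0.83) = 2877^1.2048 = 14700 m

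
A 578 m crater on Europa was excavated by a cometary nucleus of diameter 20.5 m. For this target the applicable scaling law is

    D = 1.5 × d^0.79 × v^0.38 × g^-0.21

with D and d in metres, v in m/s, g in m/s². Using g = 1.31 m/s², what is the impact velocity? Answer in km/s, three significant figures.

v ≈ 13.9 km/s

Rearranging for v: v = [D / (1.5 · 20.5^0.79 · 1.31^-0.21)]^(1/0.38).
20.5^0.79 = 10.87
1.31^-0.21 = 0.9449
Denominator = 1.5 × 10.87 × 0.9449 = 15.41
D / 15.41 = 578 / 15.41 = 37.51
v = 37.51^(1/0.38) = 37.51^2.6316 = 13884 m/s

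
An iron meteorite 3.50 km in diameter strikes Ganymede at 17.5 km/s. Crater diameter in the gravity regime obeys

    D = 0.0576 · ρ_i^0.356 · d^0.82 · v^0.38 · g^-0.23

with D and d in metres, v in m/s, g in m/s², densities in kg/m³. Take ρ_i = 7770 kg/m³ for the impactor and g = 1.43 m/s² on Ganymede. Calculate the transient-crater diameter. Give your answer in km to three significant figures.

In SI units: d = 3500 m, v = 17500 m/s.
ρ_i^0.356 = 7770^0.356 = 24.27
d^0.82 = 3500^0.82 = 805.6
v^0.38 = 17500^0.38 = 40.96
g^-0.23 = 1.43^-0.23 = 0.9210
D = 0.0576 × 24.27 × 805.6 × 40.96 × 0.9210 = 42485 m
   = 42.48 km

D ≈ 42.5 km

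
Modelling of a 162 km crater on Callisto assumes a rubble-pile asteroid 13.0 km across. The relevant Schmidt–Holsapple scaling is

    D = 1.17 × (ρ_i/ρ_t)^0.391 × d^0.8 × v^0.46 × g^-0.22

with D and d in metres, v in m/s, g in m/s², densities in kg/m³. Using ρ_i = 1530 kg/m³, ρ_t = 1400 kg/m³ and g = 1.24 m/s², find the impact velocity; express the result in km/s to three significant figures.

Rearranging for v: v = [D / (1.17 · (1530/1400)^0.391 · 13000^0.8 · 1.24^-0.22)]^(1/0.46).
D = 162000 m.
(1530/1400)^0.391 = 1.035
13000^0.8 = 1955
1.24^-0.22 = 0.9538
Denominator = 1.17 × 1.035 × 1955 × 0.9538 = 2258
D / 2258 = 162000 / 2258 = 71.74
v = 71.74^(1/0.46) = 71.74^2.1739 = 10820 m/s

v ≈ 10.8 km/s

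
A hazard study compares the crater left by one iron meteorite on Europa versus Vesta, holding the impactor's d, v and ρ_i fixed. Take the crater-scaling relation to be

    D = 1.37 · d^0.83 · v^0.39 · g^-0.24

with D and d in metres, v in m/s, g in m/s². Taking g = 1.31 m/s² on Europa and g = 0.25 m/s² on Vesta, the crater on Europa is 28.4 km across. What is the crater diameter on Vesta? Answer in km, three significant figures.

D ≈ 42.3 km

All impactor-dependent factors cancel in the ratio, leaving D_Vesta/D_Europa = (g_Vesta/g_Europa)^-0.24.
(0.25/1.31)^-0.24 = 0.1908^-0.24 = 1.488
D_Vesta = 1.488 × 28.4 km = 42.3 km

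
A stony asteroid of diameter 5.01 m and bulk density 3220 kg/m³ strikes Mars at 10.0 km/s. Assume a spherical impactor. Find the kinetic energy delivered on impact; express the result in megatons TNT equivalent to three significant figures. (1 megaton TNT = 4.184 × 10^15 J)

E ≈ 2.53 × 10^-3 Mt TNT

v = 10000 m/s.
Mass m = (π/6) ρ d³ = (π/6) × 3220 × (5.01)³ = 2.120 × 10^5 kg
E = ½ m v² = 0.5 × 2.120 × 10^5 × (10000)² = 1.060 × 10^13 J
   = 1.060 × 10^13 / 4.184×10^15 = 2.533 × 10^-3 Mt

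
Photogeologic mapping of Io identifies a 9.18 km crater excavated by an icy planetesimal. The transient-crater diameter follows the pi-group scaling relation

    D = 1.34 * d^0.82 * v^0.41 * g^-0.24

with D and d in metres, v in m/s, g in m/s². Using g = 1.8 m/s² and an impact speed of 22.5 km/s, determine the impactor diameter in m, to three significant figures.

d ≈ 377 m

Rearranging for d: d = [D / (1.34 · 22500^0.41 · 1.8^-0.24)]^(1/0.82).
D = 9180 m.
22500^0.41 = 60.87
1.8^-0.24 = 0.8684
Denominator = 1.34 × 60.87 × 0.8684 = 70.83
D / 70.83 = 9180 / 70.83 = 129.6
d = 129.6^(1/0.82) = 129.6^1.2195 = 377.0 m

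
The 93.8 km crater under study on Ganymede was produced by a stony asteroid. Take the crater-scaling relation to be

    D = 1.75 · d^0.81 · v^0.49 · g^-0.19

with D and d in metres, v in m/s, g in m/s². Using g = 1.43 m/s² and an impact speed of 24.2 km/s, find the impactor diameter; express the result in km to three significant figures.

d ≈ 1.67 km

Rearranging for d: d = [D / (1.75 · 24200^0.49 · 1.43^-0.19)]^(1/0.81).
D = 93800 m.
24200^0.49 = 140.6
1.43^-0.19 = 0.9343
Denominator = 1.75 × 140.6 × 0.9343 = 229.9
D / 229.9 = 93800 / 229.9 = 408.0
d = 408.0^(1/0.81) = 408.0^1.2346 = 1672 m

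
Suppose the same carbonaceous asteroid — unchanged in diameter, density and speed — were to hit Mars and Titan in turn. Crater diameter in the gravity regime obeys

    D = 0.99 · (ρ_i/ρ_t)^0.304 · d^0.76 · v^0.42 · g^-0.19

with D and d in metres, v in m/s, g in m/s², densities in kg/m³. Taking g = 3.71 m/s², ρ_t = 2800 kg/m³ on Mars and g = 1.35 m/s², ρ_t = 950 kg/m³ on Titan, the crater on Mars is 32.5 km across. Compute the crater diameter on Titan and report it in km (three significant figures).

The impactor-only factors (d, v, ρ_i) cancel in the ratio, leaving D_Titan/D_Mars = (g_Titan/g_Mars)^-0.19 · (ρ_t,Mars/ρ_t,Titan)^0.304.
(1.35/3.71)^-0.19 = 0.3639^-0.19 = 1.212
(2800/950)^0.304 = 2.947^0.304 = 1.389
Ratio = 1.212 × 1.389 = 1.683
D_Titan = 1.683 × 32.5 km = 54.7 km

D ≈ 54.7 km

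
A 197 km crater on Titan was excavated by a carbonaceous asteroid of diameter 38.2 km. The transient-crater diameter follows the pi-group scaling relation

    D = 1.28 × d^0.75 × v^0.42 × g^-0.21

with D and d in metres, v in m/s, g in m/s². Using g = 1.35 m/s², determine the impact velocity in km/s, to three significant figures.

v ≈ 17.1 km/s

Rearranging for v: v = [D / (1.28 · 38200^0.75 · 1.35^-0.21)]^(1/0.42).
D = 197000 m.
38200^0.75 = 2732
1.35^-0.21 = 0.9389
Denominator = 1.28 × 2732 × 0.9389 = 3283
D / 3283 = 197000 / 3283 = 60.01
v = 60.01^(1/0.42) = 60.01^2.381 = 17138 m/s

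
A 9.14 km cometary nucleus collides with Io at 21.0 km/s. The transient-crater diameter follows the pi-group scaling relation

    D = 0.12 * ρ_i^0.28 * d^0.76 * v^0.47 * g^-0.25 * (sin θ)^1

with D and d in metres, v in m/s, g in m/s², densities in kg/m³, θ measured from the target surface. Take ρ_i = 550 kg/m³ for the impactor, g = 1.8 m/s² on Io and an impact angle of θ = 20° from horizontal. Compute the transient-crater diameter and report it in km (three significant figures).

D ≈ 22.8 km

In SI units: d = 9140 m, v = 21000 m/s.
ρ_i^0.28 = 550^0.28 = 5.852
d^0.76 = 9140^0.76 = 1024
v^0.47 = 21000^0.47 = 107.5
g^-0.25 = 1.8^-0.25 = 0.8633
(sin 20°)^1 = 0.3420^1 = 0.3420
D = 0.12 × 5.852 × 1024 × 107.5 × 0.8633 × 0.3420 = 22823 m
   = 22.82 km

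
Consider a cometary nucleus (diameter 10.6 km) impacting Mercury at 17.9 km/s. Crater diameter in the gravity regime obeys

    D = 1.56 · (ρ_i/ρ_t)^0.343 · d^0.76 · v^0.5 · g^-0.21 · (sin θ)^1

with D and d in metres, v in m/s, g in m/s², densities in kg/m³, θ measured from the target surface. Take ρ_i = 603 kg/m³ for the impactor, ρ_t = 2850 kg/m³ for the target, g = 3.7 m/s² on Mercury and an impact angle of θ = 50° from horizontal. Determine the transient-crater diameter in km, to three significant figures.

In SI units: d = 10600 m, v = 17900 m/s.
(ρ_i/ρ_t)^0.343 = (603/2850)^0.343 = 0.5870
d^0.76 = 10600^0.76 = 1146
v^0.5 = 17900^0.5 = 133.8
g^-0.21 = 3.7^-0.21 = 0.7598
(sin 50°)^1 = 0.7660^1 = 0.7660
D = 1.56 × 0.5870 × 1146 × 133.8 × 0.7598 × 0.7660 = 81721 m
   = 81.72 km

D ≈ 81.7 km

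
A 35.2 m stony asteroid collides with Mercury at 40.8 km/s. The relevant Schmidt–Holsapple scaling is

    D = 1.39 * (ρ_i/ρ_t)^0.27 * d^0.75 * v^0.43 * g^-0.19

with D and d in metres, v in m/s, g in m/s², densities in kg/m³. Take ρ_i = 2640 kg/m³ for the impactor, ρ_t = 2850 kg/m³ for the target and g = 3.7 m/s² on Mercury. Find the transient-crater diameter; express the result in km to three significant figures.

D ≈ 1.47 km

In SI units: v = 40800 m/s.
(ρ_i/ρ_t)^0.27 = (2640/2850)^0.27 = 0.9795
d^0.75 = 35.2^0.75 = 14.45
v^0.43 = 40800^0.43 = 96.07
g^-0.19 = 3.7^-0.19 = 0.7799
D = 1.39 × 0.9795 × 14.45 × 96.07 × 0.7799 = 1474 m
   = 1.474 km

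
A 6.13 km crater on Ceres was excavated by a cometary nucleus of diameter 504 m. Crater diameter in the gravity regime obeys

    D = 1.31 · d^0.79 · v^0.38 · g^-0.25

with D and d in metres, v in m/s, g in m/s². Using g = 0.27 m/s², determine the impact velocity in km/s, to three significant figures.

Rearranging for v: v = [D / (1.31 · 504^0.79 · 0.27^-0.25)]^(1/0.38).
D = 6130 m.
504^0.79 = 136.4
0.27^-0.25 = 1.387
Denominator = 1.31 × 136.4 × 1.387 = 247.8
D / 247.8 = 6130 / 247.8 = 24.74
v = 24.74^(1/0.38) = 24.74^2.6316 = 4644 m/s

v ≈ 4.64 km/s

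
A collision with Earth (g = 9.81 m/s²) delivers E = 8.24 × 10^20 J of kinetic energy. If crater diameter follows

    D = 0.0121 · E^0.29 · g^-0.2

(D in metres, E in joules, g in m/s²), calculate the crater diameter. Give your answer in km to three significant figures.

D ≈ 8.91 km

E^0.29 = (8.24 × 10^20)^0.29 = 1.163 × 10^6
g^-0.2 = 9.81^-0.2 = 0.6334
D = 0.0121 × 1.163 × 10^6 × 0.6334 = 8913 m
   = 8.913 km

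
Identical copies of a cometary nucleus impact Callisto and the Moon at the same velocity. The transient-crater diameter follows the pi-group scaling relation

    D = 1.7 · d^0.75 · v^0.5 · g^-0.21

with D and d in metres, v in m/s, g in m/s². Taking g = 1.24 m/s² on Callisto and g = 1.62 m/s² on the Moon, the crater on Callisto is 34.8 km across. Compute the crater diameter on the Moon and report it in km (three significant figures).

All impactor-dependent factors cancel in the ratio, leaving D_Moon/D_Callisto = (g_Moon/g_Callisto)^-0.21.
(1.62/1.24)^-0.21 = 1.306^-0.21 = 0.9455
D_Moon = 0.9455 × 34.8 km = 32.9 km

D ≈ 32.9 km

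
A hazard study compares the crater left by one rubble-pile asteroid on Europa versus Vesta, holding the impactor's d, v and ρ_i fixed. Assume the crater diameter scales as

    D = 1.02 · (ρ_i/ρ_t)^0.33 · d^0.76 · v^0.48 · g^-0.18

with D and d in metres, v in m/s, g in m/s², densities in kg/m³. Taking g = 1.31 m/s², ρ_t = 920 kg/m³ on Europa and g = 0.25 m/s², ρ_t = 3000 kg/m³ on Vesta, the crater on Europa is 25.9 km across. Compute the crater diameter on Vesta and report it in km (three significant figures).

The impactor-only factors (d, v, ρ_i) cancel in the ratio, leaving D_Vesta/D_Europa = (g_Vesta/g_Europa)^-0.18 · (ρ_t,Europa/ρ_t,Vesta)^0.33.
(0.25/1.31)^-0.18 = 0.1908^-0.18 = 1.347
(920/3000)^0.33 = 0.3067^0.33 = 0.6770
Ratio = 1.347 × 0.6770 = 0.9119
D_Vesta = 0.9119 × 25.9 km = 23.6 km

D ≈ 23.6 km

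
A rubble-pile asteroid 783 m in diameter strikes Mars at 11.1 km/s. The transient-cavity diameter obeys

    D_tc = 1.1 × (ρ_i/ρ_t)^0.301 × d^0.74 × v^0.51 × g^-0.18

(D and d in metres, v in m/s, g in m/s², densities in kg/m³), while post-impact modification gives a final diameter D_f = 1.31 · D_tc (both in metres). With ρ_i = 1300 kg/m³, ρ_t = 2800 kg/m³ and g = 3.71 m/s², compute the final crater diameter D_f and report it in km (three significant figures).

D_f ≈ 14.5 km

v = 11100 m/s.
(ρ_i/ρ_t)^0.301 = (1300/2800)^0.301 = 0.7938
d^0.74 = 783^0.74 = 138.5
v^0.51 = 11100^0.51 = 115.6
g^-0.18 = 3.71^-0.18 = 0.7898
D_tc = 1.1 × 0.7938 × 138.5 × 115.6 × 0.7898 = 11040 m
D_f = 1.31 × 11040 = 14462 m
     = 14.46 km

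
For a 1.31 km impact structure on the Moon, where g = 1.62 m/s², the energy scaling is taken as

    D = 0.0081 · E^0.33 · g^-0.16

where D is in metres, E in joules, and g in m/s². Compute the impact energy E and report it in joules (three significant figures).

E ≈ 7.69 × 10^15 J

Rearranging: E = [D / (0.0081 · g^-0.16)]^(1/0.33).
D = 1310 m.
g^-0.16 = 1.62^-0.16 = 0.9257
D / (0.0081 × 0.9257) = 1310 / (7.498 × 10^-3) = 1.747 × 10^5
E = (1.747 × 10^5)^3.0303 = 7.686 × 10^15 J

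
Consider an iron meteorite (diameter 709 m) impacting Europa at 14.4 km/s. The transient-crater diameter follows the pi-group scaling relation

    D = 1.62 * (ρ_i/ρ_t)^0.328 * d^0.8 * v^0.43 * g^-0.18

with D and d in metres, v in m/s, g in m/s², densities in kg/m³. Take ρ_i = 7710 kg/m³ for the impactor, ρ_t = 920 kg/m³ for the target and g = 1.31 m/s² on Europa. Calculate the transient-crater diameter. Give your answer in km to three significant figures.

D ≈ 36.3 km

In SI units: v = 14400 m/s.
(ρ_i/ρ_t)^0.328 = (7710/920)^0.328 = 2.008
d^0.8 = 709^0.8 = 190.8
v^0.43 = 14400^0.43 = 61.39
g^-0.18 = 1.31^-0.18 = 0.9526
D = 1.62 × 2.008 × 190.8 × 61.39 × 0.9526 = 36297 m
   = 36.30 km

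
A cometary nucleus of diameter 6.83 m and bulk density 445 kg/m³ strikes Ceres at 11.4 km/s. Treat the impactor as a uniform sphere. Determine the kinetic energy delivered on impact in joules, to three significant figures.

v = 11400 m/s.
Mass m = (π/6) ρ d³ = (π/6) × 445 × (6.83)³ = 7.424 × 10^4 kg
E = ½ m v² = 0.5 × 7.424 × 10^4 × (11400)² = 4.824 × 10^12 J

E ≈ 4.82 × 10^12 J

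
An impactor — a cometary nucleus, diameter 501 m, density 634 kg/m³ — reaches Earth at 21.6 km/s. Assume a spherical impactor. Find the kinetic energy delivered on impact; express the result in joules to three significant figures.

v = 21600 m/s.
Mass m = (π/6) ρ d³ = (π/6) × 634 × (501)³ = 4.174 × 10^10 kg
E = ½ m v² = 0.5 × 4.174 × 10^10 × (21600)² = 9.737 × 10^18 J

E ≈ 9.74 × 10^18 J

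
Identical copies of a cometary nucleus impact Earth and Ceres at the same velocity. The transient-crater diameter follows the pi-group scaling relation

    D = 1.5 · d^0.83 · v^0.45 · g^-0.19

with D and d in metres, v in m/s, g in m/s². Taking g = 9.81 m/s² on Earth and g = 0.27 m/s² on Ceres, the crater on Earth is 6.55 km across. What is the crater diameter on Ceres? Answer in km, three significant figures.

All impactor-dependent factors cancel in the ratio, leaving D_Ceres/D_Earth = (g_Ceres/g_Earth)^-0.19.
(0.27/9.81)^-0.19 = 0.02752^-0.19 = 1.979
D_Ceres = 1.979 × 6.55 km = 13.0 km

D ≈ 13.0 km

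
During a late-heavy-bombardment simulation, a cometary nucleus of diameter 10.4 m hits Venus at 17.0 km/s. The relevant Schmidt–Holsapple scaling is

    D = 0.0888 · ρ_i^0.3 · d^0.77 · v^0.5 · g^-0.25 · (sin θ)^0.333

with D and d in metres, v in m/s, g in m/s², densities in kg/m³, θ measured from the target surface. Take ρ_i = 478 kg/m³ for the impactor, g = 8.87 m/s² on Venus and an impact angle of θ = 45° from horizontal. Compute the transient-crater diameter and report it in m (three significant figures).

D ≈ 231 m

In SI units: v = 17000 m/s.
ρ_i^0.3 = 478^0.3 = 6.365
d^0.77 = 10.4^0.77 = 6.069
v^0.5 = 17000^0.5 = 130.4
g^-0.25 = 8.87^-0.25 = 0.5795
(sin 45°)^0.333 = 0.7071^0.333 = 0.8910
D = 0.0888 × 6.365 × 6.069 × 130.4 × 0.5795 × 0.8910 = 231.0 m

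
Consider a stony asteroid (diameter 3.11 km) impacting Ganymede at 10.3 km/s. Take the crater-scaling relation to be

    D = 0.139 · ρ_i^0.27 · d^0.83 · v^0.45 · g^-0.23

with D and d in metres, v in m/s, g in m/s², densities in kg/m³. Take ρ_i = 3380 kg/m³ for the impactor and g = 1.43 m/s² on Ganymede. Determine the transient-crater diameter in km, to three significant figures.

In SI units: d = 3110 m, v = 10300 m/s.
ρ_i^0.27 = 3380^0.27 = 8.970
d^0.83 = 3110^0.83 = 792.5
v^0.45 = 10300^0.45 = 63.94
g^-0.23 = 1.43^-0.23 = 0.9210
D = 0.139 × 8.970 × 792.5 × 63.94 × 0.9210 = 58189 m
   = 58.19 km

D ≈ 58.2 km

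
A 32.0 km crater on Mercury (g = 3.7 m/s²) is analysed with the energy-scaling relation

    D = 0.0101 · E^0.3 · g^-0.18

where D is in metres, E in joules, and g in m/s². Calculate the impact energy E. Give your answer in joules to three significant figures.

Rearranging: E = [D / (0.0101 · g^-0.18)]^(1/0.3).
D = 32000 m.
g^-0.18 = 3.7^-0.18 = 0.7902
D / (0.0101 × 0.7902) = 32000 / (7.981 × 10^-3) = 4.010 × 10^6
E = (4.010 × 10^6)^3.3333 = 1.024 × 10^22 J

E ≈ 1.02 × 10^22 J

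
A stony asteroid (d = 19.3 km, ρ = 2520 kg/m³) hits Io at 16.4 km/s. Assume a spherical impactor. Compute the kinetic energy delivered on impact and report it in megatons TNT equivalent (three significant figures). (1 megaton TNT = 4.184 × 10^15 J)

E ≈ 3.05 × 10^8 Mt TNT

d = 19300 m; v = 16400 m/s.
Mass m = (π/6) ρ d³ = (π/6) × 2520 × (19300)³ = 9.486 × 10^15 kg
E = ½ m v² = 0.5 × 9.486 × 10^15 × (16400)² = 1.276 × 10^24 J
   = 1.276 × 10^24 / 4.184×10^15 = 3.050 × 10^8 Mt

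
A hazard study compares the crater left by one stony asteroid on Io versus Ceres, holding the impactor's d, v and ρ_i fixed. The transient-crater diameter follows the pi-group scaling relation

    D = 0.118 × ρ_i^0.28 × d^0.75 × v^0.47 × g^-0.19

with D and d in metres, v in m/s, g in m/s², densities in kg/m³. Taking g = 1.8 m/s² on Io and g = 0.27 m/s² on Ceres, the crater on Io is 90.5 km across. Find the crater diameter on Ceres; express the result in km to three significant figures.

All impactor-dependent factors cancel in the ratio, leaving D_Ceres/D_Io = (g_Ceres/g_Io)^-0.19.
(0.27/1.8)^-0.19 = 0.1500^-0.19 = 1.434
D_Ceres = 1.434 × 90.5 km = 130 km

D ≈ 130 km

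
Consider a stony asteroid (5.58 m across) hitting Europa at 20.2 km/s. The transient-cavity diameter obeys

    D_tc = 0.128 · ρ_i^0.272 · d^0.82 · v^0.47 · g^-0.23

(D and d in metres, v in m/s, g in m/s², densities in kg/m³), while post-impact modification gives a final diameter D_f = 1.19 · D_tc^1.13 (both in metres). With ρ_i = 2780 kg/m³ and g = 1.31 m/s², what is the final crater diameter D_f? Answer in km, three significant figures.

D_f ≈ 1.18 km

v = 20200 m/s.
ρ_i^0.272 = 2780^0.272 = 8.645
d^0.82 = 5.58^0.82 = 4.095
v^0.47 = 20200^0.47 = 105.6
g^-0.23 = 1.31^-0.23 = 0.9398
D_tc = 0.128 × 8.645 × 4.095 × 105.6 × 0.9398 = 449.7 m
D_f = 1.19 × (449.7)^1.13 = 1184 m
     = 1.184 km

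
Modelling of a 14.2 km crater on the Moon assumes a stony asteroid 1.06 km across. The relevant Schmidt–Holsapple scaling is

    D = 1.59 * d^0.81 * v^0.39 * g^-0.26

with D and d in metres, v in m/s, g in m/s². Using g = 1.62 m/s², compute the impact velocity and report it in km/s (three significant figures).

v ≈ 9.70 km/s

Rearranging for v: v = [D / (1.59 · 1060^0.81 · 1.62^-0.26)]^(1/0.39).
D = 14200 m.
1060^0.81 = 282.2
1.62^-0.26 = 0.8821
Denominator = 1.59 × 282.2 × 0.8821 = 395.8
D / 395.8 = 14200 / 395.8 = 35.88
v = 35.88^(1/0.39) = 35.88^2.5641 = 9701 m/s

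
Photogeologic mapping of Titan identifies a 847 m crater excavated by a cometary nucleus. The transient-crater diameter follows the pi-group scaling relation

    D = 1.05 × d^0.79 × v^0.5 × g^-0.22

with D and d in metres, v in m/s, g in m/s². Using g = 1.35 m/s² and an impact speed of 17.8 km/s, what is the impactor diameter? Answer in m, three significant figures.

Rearranging for d: d = [D / (1.05 · 17800^0.5 · 1.35^-0.22)]^(1/0.79).
17800^0.5 = 133.4
1.35^-0.22 = 0.9361
Denominator = 1.05 × 133.4 × 0.9361 = 131.1
D / 131.1 = 847 / 131.1 = 6.461
d = 6.461^(1/0.79) = 6.461^1.2658 = 10.61 m

d ≈ 10.6 m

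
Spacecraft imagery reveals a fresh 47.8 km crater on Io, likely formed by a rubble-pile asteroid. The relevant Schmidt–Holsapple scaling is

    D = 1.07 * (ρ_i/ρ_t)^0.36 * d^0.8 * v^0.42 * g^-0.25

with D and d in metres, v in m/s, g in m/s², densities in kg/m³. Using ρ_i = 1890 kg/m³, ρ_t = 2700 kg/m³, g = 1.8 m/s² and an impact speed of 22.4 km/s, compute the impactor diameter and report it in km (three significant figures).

d ≈ 4.77 km

Rearranging for d: d = [D / (1.07 · (1890/2700)^0.36 · 22400^0.42 · 1.8^-0.25)]^(1/0.8).
D = 47800 m.
(1890/2700)^0.36 = 0.8795
22400^0.42 = 67.16
1.8^-0.25 = 0.8633
Denominator = 1.07 × 0.8795 × 67.16 × 0.8633 = 54.56
D / 54.56 = 47800 / 54.56 = 876.1
d = 876.1^(1/0.8) = 876.1^1.25 = 4766 m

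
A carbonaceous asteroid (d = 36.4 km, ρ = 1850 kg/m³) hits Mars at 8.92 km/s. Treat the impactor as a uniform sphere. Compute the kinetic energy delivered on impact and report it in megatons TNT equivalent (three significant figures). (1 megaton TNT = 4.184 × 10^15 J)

d = 36400 m; v = 8920 m/s.
Mass m = (π/6) ρ d³ = (π/6) × 1850 × (36400)³ = 4.672 × 10^16 kg
E = ½ m v² = 0.5 × 4.672 × 10^16 × (8920)² = 1.859 × 10^24 J
   = 1.859 × 10^24 / 4.184×10^15 = 4.443 × 10^8 Mt

E ≈ 4.44 × 10^8 Mt TNT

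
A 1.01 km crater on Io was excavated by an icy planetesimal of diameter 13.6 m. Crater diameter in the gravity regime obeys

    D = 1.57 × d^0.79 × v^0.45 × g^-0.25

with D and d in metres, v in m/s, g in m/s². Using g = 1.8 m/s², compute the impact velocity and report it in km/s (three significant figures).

v ≈ 24.7 km/s

Rearranging for v: v = [D / (1.57 · 13.6^0.79 · 1.8^-0.25)]^(1/0.45).
D = 1010 m.
13.6^0.79 = 7.861
1.8^-0.25 = 0.8633
Denominator = 1.57 × 7.861 × 0.8633 = 10.65
D / 10.65 = 1010 / 10.65 = 94.84
v = 94.84^(1/0.45) = 94.84^2.2222 = 24733 m/s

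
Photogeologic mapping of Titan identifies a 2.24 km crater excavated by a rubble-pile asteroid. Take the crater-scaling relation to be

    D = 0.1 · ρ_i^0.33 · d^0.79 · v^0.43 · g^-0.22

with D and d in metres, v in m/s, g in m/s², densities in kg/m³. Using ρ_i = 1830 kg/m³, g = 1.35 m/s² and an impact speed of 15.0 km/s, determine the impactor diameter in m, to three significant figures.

d ≈ 80.7 m

Rearranging for d: d = [D / (0.1 · 1830^0.33 · 15000^0.43 · 1.35^-0.22)]^(1/0.79).
D = 2240 m.
1830^0.33 = 11.93
15000^0.43 = 62.48
1.35^-0.22 = 0.9361
Denominator = 0.1 × 11.93 × 62.48 × 0.9361 = 69.78
D / 69.78 = 2240 / 69.78 = 32.10
d = 32.10^(1/0.79) = 32.10^1.2658 = 80.71 m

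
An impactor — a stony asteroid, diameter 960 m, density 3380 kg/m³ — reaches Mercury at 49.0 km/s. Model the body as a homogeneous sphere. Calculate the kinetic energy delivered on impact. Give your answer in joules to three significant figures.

E ≈ 1.88 × 10^21 J

v = 49000 m/s.
Mass m = (π/6) ρ d³ = (π/6) × 3380 × (960)³ = 1.566 × 10^12 kg
E = ½ m v² = 0.5 × 1.566 × 10^12 × (49000)² = 1.880 × 10^21 J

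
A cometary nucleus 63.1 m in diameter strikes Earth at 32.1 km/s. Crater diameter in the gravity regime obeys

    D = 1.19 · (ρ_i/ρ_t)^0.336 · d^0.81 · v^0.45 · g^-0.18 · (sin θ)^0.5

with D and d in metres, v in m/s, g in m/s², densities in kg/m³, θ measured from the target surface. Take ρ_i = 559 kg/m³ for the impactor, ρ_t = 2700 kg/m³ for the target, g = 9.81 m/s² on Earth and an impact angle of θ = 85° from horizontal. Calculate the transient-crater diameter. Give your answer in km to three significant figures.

D ≈ 1.42 km

In SI units: v = 32100 m/s.
(ρ_i/ρ_t)^0.336 = (559/2700)^0.336 = 0.5891
d^0.81 = 63.1^0.81 = 28.71
v^0.45 = 32100^0.45 = 106.6
g^-0.18 = 9.81^-0.18 = 0.6630
(sin 85°)^0.5 = 0.9962^0.5 = 0.9981
D = 1.19 × 0.5891 × 28.71 × 106.6 × 0.6630 × 0.9981 = 1420 m
   = 1.420 km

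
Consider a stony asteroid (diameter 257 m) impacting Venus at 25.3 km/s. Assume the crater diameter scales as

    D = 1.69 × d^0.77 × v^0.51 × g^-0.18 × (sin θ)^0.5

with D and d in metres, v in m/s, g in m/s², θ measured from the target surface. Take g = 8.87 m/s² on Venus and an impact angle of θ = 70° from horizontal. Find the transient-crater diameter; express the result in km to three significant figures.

D ≈ 14.0 km

In SI units: v = 25300 m/s.
d^0.77 = 257^0.77 = 71.72
v^0.51 = 25300^0.51 = 176.0
g^-0.18 = 8.87^-0.18 = 0.6751
(sin 70°)^0.5 = 0.9397^0.5 = 0.9694
D = 1.69 × 71.72 × 176.0 × 0.6751 × 0.9694 = 13961 m
   = 13.96 km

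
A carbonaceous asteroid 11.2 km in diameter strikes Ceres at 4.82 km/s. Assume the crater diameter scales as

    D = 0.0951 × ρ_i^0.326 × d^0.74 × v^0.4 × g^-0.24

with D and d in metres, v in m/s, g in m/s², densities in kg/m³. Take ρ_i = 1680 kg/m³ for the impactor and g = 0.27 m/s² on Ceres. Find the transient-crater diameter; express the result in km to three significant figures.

In SI units: d = 11200 m, v = 4820 m/s.
ρ_i^0.326 = 1680^0.326 = 11.26
d^0.74 = 11200^0.74 = 991.8
v^0.4 = 4820^0.4 = 29.73
g^-0.24 = 0.27^-0.24 = 1.369
D = 0.0951 × 11.26 × 991.8 × 29.73 × 1.369 = 43226 m
   = 43.23 km

D ≈ 43.2 km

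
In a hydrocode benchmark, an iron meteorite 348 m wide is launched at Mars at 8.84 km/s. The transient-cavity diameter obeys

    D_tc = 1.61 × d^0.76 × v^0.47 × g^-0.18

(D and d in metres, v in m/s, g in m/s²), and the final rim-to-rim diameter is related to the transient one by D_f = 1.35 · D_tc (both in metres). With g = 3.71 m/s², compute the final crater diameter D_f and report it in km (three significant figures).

v = 8840 m/s.
d^0.76 = 348^0.76 = 85.43
v^0.47 = 8840^0.47 = 71.59
g^-0.18 = 3.71^-0.18 = 0.7898
D_tc = 1.61 × 85.43 × 71.59 × 0.7898 = 7777 m
D_f = 1.35 × 7777 = 10499 m
     = 10.50 km

D_f ≈ 10.5 km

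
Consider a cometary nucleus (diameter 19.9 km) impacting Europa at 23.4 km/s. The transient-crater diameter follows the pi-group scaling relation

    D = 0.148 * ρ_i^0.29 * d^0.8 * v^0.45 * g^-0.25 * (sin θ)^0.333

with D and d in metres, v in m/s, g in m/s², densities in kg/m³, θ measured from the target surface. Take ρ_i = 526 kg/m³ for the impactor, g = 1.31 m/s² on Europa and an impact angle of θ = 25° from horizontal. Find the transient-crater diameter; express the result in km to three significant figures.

D ≈ 162 km

In SI units: d = 19900 m, v = 23400 m/s.
ρ_i^0.29 = 526^0.29 = 6.153
d^0.8 = 19900^0.8 = 2748
v^0.45 = 23400^0.45 = 92.50
g^-0.25 = 1.31^-0.25 = 0.9347
(sin 25°)^0.333 = 0.4226^0.333 = 0.7506
D = 0.148 × 6.153 × 2748 × 92.50 × 0.9347 × 0.7506 = 1.624 × 10^5 m
   = 162.4 km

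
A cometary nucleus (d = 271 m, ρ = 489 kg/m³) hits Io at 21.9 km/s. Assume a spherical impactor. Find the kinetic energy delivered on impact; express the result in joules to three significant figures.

E ≈ 1.22 × 10^18 J

v = 21900 m/s.
Mass m = (π/6) ρ d³ = (π/6) × 489 × (271)³ = 5.096 × 10^9 kg
E = ½ m v² = 0.5 × 5.096 × 10^9 × (21900)² = 1.222 × 10^18 J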